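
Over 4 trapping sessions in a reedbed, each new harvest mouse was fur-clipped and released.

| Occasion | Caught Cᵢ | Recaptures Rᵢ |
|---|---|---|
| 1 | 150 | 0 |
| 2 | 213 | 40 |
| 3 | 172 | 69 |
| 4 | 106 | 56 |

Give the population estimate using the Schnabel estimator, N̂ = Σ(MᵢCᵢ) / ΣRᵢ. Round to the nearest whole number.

Marked at large before each occasion: Mᵢ = Σⱼ<ᵢ (Cⱼ − Rⱼ) → M1=0, M2=150, M3=323, M4=426
Σ MᵢCᵢ = 0·150 + 150·213 + 323·172 + 426·106 = 0 + 31950 + 55556 + 45156 = 132662
Σ Rᵢ = 0 + 40 + 69 + 56 = 165
N̂ = 132662 / 165 ≈ 804.0 → 804

N ≈ 804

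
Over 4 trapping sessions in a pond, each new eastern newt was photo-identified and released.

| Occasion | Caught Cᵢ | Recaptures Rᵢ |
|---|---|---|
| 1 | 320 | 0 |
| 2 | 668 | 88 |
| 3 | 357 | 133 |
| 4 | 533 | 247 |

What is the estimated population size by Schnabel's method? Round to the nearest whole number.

Marked at large before each occasion: Mᵢ = Σⱼ<ᵢ (Cⱼ − Rⱼ) → M1=0, M2=320, M3=900, M4=1124
Σ MᵢCᵢ = 0·320 + 320·668 + 900·357 + 1124·533 = 0 + 213760 + 321300 + 599092 = 1134152
Σ Rᵢ = 0 + 88 + 133 + 247 = 468
N̂ = 1134152 / 468 ≈ 2423.4 → 2423

N ≈ 2423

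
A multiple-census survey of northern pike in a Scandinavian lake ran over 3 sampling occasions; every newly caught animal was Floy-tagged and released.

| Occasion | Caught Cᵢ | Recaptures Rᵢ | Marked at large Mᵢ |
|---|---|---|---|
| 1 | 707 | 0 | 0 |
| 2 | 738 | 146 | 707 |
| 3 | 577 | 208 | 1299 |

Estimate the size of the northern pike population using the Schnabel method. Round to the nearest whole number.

N ≈ 3591

Σ MᵢCᵢ = 0·707 + 707·738 + 1299·577 = 0 + 521766 + 749523 = 1271289
Σ Rᵢ = 0 + 146 + 208 = 354
N̂ = 1271289 / 354 ≈ 3591.2 → 3591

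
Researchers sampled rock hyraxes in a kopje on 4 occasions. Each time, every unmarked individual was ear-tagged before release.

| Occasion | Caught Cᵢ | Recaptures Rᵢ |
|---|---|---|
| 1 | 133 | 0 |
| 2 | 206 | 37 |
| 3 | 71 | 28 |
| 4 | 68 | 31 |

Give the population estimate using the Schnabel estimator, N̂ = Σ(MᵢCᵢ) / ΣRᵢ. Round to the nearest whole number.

Marked at large before each occasion: Mᵢ = Σⱼ<ᵢ (Cⱼ − Rⱼ) → M1=0, M2=133, M3=302, M4=345
Σ MᵢCᵢ = 0·133 + 133·206 + 302·71 + 345·68 = 0 + 27398 + 21442 + 23460 = 72300
Σ Rᵢ = 0 + 37 + 28 + 31 = 96
N̂ = 72300 / 96 ≈ 753.1 → 753

N ≈ 753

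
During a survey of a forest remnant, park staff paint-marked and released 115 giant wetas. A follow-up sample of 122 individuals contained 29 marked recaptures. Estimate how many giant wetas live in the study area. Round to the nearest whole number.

N ≈ 484

Lincoln-Petersen assumes M/N = R/C, so N = M·C / R.
N = (115 × 122) / 29 = 14030 / 29 ≈ 483.8 → 484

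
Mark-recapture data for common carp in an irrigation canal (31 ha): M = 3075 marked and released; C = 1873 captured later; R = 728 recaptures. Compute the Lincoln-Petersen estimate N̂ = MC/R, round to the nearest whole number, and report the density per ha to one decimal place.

N̂ = 3075·1873/728 = 5759475/728 ≈ 7911.4 → 7911
Density = N̂ / area = 7911 / 31 ≈ 255.19 → 255.2 per ha

density ≈ 255.2 common carp per ha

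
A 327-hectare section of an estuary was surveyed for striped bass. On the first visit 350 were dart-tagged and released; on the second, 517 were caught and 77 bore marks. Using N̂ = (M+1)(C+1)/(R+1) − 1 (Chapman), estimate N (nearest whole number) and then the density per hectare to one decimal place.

N̂ = 351·518/78 − 1 = 181818/78 − 1 = 2330
Density = N̂ / area = 2330 / 327 ≈ 7.13 → 7.1 per hectare

density ≈ 7.1 striped bass per hectare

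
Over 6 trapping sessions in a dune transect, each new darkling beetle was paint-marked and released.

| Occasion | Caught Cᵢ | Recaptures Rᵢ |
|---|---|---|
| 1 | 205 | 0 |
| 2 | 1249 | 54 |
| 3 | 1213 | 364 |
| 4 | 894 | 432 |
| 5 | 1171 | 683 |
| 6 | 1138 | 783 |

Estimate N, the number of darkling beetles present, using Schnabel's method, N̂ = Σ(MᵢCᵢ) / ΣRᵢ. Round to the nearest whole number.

N ≈ 4655

Marked at large before each occasion: Mᵢ = Σⱼ<ᵢ (Cⱼ − Rⱼ) → M1=0, M2=205, M3=1400, M4=2249, M5=2711, M6=3199
Σ MᵢCᵢ = 0·205 + 205·1249 + 1400·1213 + 2249·894 + 2711·1171 + 3199·1138 = 0 + 256045 + 1698200 + 2010606 + 3174581 + 3640462 = 10779894
Σ Rᵢ = 0 + 54 + 364 + 432 + 683 + 783 = 2316
N̂ = 10779894 / 2316 ≈ 4654.5 → 4655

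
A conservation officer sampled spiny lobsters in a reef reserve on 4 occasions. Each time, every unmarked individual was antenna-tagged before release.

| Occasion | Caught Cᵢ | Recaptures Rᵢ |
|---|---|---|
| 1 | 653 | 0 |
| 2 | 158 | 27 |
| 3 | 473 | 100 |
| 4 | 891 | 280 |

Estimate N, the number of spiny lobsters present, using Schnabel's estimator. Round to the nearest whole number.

N ≈ 3698

Marked at large before each occasion: Mᵢ = Σⱼ<ᵢ (Cⱼ − Rⱼ) → M1=0, M2=653, M3=784, M4=1157
Σ MᵢCᵢ = 0·653 + 653·158 + 784·473 + 1157·891 = 0 + 103174 + 370832 + 1030887 = 1504893
Σ Rᵢ = 0 + 27 + 100 + 280 = 407
N̂ = 1504893 / 407 ≈ 3697.5 → 3698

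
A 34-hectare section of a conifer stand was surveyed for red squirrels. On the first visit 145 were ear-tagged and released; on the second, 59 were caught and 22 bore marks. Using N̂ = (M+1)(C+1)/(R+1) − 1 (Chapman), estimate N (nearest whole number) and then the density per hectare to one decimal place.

density ≈ 11.2 red squirrels per hectare

N̂ = 146·60/23 − 1 = 8760/23 − 1 ≈ 379.9 → 380
Density = N̂ / area = 380 / 34 ≈ 11.18 → 11.2 per hectare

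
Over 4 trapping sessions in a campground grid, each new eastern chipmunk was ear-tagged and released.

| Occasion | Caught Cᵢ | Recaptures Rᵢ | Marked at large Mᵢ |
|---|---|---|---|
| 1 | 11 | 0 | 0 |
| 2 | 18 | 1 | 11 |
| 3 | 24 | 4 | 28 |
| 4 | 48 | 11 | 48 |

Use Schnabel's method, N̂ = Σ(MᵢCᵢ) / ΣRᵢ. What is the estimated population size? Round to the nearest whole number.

Σ MᵢCᵢ = 0·11 + 11·18 + 28·24 + 48·48 = 0 + 198 + 672 + 2304 = 3174
Σ Rᵢ = 0 + 1 + 4 + 11 = 16
N̂ = 3174 / 16 ≈ 198.4 → 198

N ≈ 198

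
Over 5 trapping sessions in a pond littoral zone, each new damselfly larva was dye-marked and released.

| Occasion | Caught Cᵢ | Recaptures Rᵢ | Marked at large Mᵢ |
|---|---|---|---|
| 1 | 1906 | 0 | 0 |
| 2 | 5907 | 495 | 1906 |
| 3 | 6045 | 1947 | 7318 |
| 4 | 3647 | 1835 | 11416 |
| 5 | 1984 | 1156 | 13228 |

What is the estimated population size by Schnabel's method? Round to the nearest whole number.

Σ MᵢCᵢ = 0·1906 + 1906·5907 + 7318·6045 + 11416·3647 + 13228·1984 = 0 + 11258742 + 44237310 + 41634152 + 26244352 = 123374556
Σ Rᵢ = 0 + 495 + 1947 + 1835 + 1156 = 5433
N̂ = 123374556 / 5433 ≈ 22708.4 → 22708

N ≈ 22,708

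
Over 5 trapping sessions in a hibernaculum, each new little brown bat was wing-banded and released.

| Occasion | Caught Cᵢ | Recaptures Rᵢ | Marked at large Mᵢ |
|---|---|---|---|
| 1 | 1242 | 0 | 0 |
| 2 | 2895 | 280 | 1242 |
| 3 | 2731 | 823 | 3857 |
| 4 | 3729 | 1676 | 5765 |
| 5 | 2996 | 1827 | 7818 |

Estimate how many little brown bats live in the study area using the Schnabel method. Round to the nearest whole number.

Σ MᵢCᵢ = 0·1242 + 1242·2895 + 3857·2731 + 5765·3729 + 7818·2996 = 0 + 3595590 + 10533467 + 21497685 + 23422728 = 59049470
Σ Rᵢ = 0 + 280 + 823 + 1676 + 1827 = 4606
N̂ = 59049470 / 4606 ≈ 12820.1 → 12820

N ≈ 12,820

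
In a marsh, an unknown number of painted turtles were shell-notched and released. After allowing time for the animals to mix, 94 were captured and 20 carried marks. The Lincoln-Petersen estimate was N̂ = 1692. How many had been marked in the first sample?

M = 360

From N = M·C/R: M = N·R / C = 1692·20 / 94 = 33840 / 94 = 360.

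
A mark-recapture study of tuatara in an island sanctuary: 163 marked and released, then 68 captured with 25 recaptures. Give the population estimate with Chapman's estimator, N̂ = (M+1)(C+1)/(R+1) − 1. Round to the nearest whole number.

N ≈ 434

N̂ = (163+1)(68+1)/(25+1) − 1 = 164·69/26 − 1
= 11316/26 − 1 ≈ 435.2 − 1 ≈ 434.2 → 434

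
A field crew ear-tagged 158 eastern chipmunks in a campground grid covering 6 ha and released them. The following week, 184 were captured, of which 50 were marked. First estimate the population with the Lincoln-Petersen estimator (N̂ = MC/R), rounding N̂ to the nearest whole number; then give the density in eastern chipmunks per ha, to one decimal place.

N̂ = 158·184/50 = 29072/50 ≈ 581.4 → 581
Density = N̂ / area = 581 / 6 ≈ 96.83 → 96.8 per ha

density ≈ 96.8 eastern chipmunks per ha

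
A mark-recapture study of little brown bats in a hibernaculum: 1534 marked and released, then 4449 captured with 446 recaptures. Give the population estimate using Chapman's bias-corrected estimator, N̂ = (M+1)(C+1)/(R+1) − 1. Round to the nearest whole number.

N ≈ 15,280

N̂ = (1534+1)(4449+1)/(446+1) − 1 = 1535·4450/447 − 1
= 6830750/447 − 1 ≈ 15281.3 − 1 ≈ 15280.3 → 15280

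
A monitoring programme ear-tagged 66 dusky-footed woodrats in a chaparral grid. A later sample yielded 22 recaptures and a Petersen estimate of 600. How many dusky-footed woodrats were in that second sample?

C = 200

From N = M·C/R: C = N·R / M = 600·22 / 66 = 13200 / 66 = 200.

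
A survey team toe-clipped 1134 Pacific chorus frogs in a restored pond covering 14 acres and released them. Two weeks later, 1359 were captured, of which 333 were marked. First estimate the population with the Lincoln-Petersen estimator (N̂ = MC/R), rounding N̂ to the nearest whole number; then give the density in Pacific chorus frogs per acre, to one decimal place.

N̂ = 1134·1359/333 = 1541106/333 ≈ 4627.9 → 4628
Density = N̂ / area = 4628 / 14 ≈ 330.57 → 330.6 per acre

density ≈ 330.6 Pacific chorus frogs per acre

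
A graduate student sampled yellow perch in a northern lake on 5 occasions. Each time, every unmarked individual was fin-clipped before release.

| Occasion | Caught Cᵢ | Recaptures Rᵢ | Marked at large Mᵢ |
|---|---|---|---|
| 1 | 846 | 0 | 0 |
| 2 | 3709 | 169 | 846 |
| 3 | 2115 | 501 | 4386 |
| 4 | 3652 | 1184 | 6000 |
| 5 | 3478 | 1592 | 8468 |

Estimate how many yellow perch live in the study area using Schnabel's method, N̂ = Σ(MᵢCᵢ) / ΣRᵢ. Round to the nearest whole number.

N ≈ 18,508

Σ MᵢCᵢ = 0·846 + 846·3709 + 4386·2115 + 6000·3652 + 8468·3478 = 0 + 3137814 + 9276390 + 21912000 + 29451704 = 63777908
Σ Rᵢ = 0 + 169 + 501 + 1184 + 1592 = 3446
N̂ = 63777908 / 3446 ≈ 18507.8 → 18508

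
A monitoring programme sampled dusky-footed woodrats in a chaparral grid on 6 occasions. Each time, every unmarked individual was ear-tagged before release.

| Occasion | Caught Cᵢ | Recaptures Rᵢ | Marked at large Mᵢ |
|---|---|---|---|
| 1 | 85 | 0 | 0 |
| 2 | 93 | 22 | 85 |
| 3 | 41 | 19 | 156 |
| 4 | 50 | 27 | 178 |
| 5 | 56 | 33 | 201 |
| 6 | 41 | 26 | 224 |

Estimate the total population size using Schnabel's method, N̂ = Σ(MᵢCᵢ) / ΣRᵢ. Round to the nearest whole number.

Σ MᵢCᵢ = 0·85 + 85·93 + 156·41 + 178·50 + 201·56 + 224·41 = 0 + 7905 + 6396 + 8900 + 11256 + 9184 = 43641
Σ Rᵢ = 0 + 22 + 19 + 27 + 33 + 26 = 127
N̂ = 43641 / 127 ≈ 343.6 → 344

N ≈ 344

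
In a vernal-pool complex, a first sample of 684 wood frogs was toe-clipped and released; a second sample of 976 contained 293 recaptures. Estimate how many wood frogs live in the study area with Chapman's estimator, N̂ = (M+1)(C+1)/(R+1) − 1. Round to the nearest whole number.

N̂ = (684+1)(976+1)/(293+1) − 1 = 685·977/294 − 1
= 669245/294 − 1 ≈ 2276.3 − 1 ≈ 2275.3 → 2275

N ≈ 2275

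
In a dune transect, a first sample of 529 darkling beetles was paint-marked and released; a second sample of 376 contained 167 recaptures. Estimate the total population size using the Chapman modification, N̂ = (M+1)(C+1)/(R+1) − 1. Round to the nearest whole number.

N̂ = (529+1)(376+1)/(167+1) − 1 = 530·377/168 − 1
= 199810/168 − 1 ≈ 1189.3 − 1 ≈ 1188.3 → 1188

N ≈ 1188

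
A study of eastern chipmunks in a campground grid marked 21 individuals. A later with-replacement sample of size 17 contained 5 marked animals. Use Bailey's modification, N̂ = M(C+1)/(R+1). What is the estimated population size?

N = 63

N̂ = 21·(17+1)/(5+1) = 21·18/6 = 378/6 = 63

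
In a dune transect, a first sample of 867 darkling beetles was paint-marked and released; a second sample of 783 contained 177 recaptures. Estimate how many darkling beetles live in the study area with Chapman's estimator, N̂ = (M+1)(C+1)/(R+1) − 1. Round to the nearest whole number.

N̂ = (867+1)(783+1)/(177+1) − 1 = 868·784/178 − 1
= 680512/178 − 1 ≈ 3823.1 − 1 ≈ 3822.1 → 3822

N ≈ 3822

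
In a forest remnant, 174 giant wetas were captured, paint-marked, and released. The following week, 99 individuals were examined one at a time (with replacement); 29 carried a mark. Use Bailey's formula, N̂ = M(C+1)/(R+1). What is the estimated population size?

N̂ = 174·(99+1)/(29+1) = 174·100/30 = 17400/30 = 580

N = 580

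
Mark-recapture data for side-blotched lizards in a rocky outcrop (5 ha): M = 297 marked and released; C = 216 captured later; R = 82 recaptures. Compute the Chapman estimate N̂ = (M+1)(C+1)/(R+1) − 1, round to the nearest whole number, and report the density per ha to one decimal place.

N̂ = 298·217/83 − 1 = 64666/83 − 1 ≈ 778.1 → 778
Density = N̂ / area = 778 / 5 ≈ 155.60 → 155.6 per ha

density ≈ 155.6 side-blotched lizards per ha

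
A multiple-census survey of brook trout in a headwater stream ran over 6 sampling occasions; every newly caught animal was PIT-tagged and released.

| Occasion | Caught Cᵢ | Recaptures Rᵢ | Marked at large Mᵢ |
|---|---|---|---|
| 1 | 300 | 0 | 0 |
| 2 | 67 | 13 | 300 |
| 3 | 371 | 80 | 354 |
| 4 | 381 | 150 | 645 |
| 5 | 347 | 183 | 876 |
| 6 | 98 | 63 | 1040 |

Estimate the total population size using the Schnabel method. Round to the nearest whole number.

Σ MᵢCᵢ = 0·300 + 300·67 + 354·371 + 645·381 + 876·347 + 1040·98 = 0 + 20100 + 131334 + 245745 + 303972 + 101920 = 803071
Σ Rᵢ = 0 + 13 + 80 + 150 + 183 + 63 = 489
N̂ = 803071 / 489 ≈ 1642.3 → 1642

N ≈ 1642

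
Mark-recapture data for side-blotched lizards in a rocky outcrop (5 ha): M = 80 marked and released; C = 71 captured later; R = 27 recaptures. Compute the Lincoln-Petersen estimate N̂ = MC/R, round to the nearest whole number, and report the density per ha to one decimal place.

N̂ = 80·71/27 = 5680/27 ≈ 210.4 → 210
Density = N̂ / area = 210 / 5 = 42.0 per ha

density ≈ 42.0 side-blotched lizards per ha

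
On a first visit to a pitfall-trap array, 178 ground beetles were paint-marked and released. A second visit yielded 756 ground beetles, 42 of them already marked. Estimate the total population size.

N = 3204

N = (178 × 756) / 42 = 134568 / 42 = 3204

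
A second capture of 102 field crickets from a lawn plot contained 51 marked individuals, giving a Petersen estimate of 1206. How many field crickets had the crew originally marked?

M = 603

From N = M·C/R: M = N·R / C = 1206·51 / 102 = 61506 / 102 = 603.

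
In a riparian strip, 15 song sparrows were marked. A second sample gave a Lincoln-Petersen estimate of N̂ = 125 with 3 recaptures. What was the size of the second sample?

From N = M·C/R: C = N·R / M = 125·3 / 15 = 375 / 15 = 25.

C = 25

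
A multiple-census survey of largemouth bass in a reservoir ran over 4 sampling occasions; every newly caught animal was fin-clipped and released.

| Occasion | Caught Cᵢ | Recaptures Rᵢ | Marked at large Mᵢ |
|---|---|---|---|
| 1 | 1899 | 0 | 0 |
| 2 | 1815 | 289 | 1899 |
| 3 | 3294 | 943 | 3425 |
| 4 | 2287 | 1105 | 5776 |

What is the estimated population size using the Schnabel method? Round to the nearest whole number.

Σ MᵢCᵢ = 0·1899 + 1899·1815 + 3425·3294 + 5776·2287 = 0 + 3446685 + 11281950 + 13209712 = 27938347
Σ Rᵢ = 0 + 289 + 943 + 1105 = 2337
N̂ = 27938347 / 2337 ≈ 11954.8 → 11955

N ≈ 11,955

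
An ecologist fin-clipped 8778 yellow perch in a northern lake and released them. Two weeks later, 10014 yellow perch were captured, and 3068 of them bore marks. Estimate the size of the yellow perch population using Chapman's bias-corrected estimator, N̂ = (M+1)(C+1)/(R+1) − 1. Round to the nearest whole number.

N̂ = (8778+1)(10014+1)/(3068+1) − 1 = 8779·10015/3069 − 1
= 87921685/3069 − 1 ≈ 28648.3 − 1 ≈ 28647.3 → 28647

N ≈ 28,647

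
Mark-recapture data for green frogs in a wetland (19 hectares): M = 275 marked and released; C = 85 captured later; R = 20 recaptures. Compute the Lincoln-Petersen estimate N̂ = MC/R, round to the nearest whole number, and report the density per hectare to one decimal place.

density ≈ 61.5 green frogs per hectare

N̂ = 275·85/20 = 23375/20 ≈ 1168.8 → 1169
Density = N̂ / area = 1169 / 19 ≈ 61.53 → 61.5 per hectare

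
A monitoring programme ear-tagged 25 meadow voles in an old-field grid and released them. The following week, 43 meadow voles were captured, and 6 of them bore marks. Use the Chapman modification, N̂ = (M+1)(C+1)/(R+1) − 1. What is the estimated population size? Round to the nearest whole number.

N ≈ 162

N̂ = (25+1)(43+1)/(6+1) − 1 = 26·44/7 − 1
= 1144/7 − 1 ≈ 163.4 − 1 ≈ 162.4 → 162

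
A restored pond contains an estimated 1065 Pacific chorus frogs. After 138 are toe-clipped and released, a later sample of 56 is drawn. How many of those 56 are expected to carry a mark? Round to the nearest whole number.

expected recaptures ≈ 7

Expected recaptures E[R] = M·C / N.
E[R] = 138 × 56 / 1065 = 7728 / 1065 ≈ 7.3 → 7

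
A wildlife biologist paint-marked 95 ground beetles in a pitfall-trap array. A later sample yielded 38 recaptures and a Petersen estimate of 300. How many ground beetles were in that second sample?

C = 120

From N = M·C/R: C = N·R / M = 300·38 / 95 = 11400 / 95 = 120.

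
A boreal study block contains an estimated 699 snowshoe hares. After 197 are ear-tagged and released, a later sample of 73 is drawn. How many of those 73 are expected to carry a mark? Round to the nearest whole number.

Expected recaptures E[R] = M·C / N.
E[R] = 197 × 73 / 699 = 14381 / 699 ≈ 20.6 → 21

expected recaptures ≈ 21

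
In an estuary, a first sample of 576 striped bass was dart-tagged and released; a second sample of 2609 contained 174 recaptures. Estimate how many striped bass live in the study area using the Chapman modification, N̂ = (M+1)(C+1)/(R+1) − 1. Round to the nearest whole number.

N̂ = (576+1)(2609+1)/(174+1) − 1 = 577·2610/175 − 1
= 1505970/175 − 1 ≈ 8605.5 − 1 ≈ 8604.5 → 8605

N ≈ 8605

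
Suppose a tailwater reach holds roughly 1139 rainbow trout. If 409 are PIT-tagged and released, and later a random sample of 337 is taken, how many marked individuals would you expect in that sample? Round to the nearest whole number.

Expected recaptures E[R] = M·C / N.
E[R] = 409 × 337 / 1139 = 137833 / 1139 ≈ 121.0 → 121

expected recaptures ≈ 121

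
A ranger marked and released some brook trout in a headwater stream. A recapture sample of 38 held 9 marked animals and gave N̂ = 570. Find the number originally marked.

From N = M·C/R: M = N·R / C = 570·9 / 38 = 5130 / 38 = 135.

M = 135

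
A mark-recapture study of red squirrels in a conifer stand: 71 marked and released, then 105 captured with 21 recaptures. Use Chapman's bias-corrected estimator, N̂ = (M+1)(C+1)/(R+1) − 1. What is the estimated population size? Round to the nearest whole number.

N̂ = (71+1)(105+1)/(21+1) − 1 = 72·106/22 − 1
= 7632/22 − 1 ≈ 346.9 − 1 ≈ 345.9 → 346

N ≈ 346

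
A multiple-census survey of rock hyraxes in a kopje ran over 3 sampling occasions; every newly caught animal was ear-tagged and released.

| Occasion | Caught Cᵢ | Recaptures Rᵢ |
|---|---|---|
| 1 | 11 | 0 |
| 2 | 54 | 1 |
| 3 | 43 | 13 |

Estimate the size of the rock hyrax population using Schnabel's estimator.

N = 239

Marked at large before each occasion: Mᵢ = Σⱼ<ᵢ (Cⱼ − Rⱼ) → M1=0, M2=11, M3=64
Σ MᵢCᵢ = 0·11 + 11·54 + 64·43 = 0 + 594 + 2752 = 3346
Σ Rᵢ = 0 + 1 + 13 = 14
N̂ = 3346 / 14 = 239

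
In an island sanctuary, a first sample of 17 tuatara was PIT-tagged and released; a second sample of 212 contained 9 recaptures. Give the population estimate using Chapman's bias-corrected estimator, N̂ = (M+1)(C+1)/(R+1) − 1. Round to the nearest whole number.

N̂ = (17+1)(212+1)/(9+1) − 1 = 18·213/10 − 1
= 3834/10 − 1 ≈ 383.4 − 1 ≈ 382.4 → 382

N ≈ 382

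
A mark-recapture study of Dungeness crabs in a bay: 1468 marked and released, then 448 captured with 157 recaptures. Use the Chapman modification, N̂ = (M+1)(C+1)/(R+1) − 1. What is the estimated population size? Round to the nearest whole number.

N ≈ 4174

N̂ = (1468+1)(448+1)/(157+1) − 1 = 1469·449/158 − 1
= 659581/158 − 1 ≈ 4174.6 − 1 ≈ 4173.6 → 4174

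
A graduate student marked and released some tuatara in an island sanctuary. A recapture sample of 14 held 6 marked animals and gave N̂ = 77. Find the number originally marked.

From N = M·C/R: M = N·R / C = 77·6 / 14 = 462 / 14 = 33.

M = 33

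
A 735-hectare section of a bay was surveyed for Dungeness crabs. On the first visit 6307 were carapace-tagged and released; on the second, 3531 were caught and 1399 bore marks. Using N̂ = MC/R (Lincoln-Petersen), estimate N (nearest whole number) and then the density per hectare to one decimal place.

N̂ = 6307·3531/1399 = 22270017/1399 ≈ 15918.5 → 15919
Density = N̂ / area = 15919 / 735 ≈ 21.66 → 21.7 per hectare

density ≈ 21.7 Dungeness crabs per hectare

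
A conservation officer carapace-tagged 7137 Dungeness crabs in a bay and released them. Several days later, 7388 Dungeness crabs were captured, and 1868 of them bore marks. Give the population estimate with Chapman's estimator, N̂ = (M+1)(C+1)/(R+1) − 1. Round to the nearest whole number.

N̂ = (7137+1)(7388+1)/(1868+1) − 1 = 7138·7389/1869 − 1
= 52742682/1869 − 1 ≈ 28219.7 − 1 ≈ 28218.7 → 28219

N ≈ 28,219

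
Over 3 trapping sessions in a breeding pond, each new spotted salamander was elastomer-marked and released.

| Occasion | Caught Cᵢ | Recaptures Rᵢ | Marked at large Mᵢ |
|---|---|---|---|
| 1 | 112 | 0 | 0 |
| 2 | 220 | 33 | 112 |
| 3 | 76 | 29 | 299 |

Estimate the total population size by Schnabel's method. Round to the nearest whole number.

N ≈ 764

Σ MᵢCᵢ = 0·112 + 112·220 + 299·76 = 0 + 24640 + 22724 = 47364
Σ Rᵢ = 0 + 33 + 29 = 62
N̂ = 47364 / 62 ≈ 763.9 → 764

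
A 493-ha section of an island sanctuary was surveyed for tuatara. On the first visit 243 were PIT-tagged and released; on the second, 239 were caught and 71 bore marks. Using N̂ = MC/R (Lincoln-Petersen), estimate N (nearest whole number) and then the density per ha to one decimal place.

N̂ = 243·239/71 = 58077/71 ≈ 818.0 → 818
Density = N̂ / area = 818 / 493 ≈ 1.66 → 1.7 per ha

density ≈ 1.7 tuatara per ha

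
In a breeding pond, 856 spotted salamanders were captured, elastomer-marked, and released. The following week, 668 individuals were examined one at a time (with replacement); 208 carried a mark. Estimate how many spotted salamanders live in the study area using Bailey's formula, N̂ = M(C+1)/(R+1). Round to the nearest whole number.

N ≈ 2740

N̂ = 856·(668+1)/(208+1) = 856·669/209 = 572664/209 ≈ 2740.0 → 2740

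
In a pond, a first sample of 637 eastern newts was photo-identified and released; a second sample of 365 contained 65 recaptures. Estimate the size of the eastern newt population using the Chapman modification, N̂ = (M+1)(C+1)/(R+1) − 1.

N = 3537

N̂ = (637+1)(365+1)/(65+1) − 1 = 638·366/66 − 1
= 233508/66 − 1 = 3538 − 1 = 3537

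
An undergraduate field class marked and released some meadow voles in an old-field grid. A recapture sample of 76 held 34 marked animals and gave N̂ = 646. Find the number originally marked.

From N = M·C/R: M = N·R / C = 646·34 / 76 = 21964 / 76 = 289.

M = 289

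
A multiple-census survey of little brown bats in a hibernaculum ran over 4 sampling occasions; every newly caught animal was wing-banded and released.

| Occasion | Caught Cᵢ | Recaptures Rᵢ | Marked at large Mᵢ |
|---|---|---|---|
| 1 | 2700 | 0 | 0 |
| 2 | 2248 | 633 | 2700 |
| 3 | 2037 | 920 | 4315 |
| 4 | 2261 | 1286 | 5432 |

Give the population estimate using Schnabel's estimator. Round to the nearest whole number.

N ≈ 9560

Σ MᵢCᵢ = 0·2700 + 2700·2248 + 4315·2037 + 5432·2261 = 0 + 6069600 + 8789655 + 12281752 = 27141007
Σ Rᵢ = 0 + 633 + 920 + 1286 = 2839
N̂ = 27141007 / 2839 ≈ 9560.1 → 9560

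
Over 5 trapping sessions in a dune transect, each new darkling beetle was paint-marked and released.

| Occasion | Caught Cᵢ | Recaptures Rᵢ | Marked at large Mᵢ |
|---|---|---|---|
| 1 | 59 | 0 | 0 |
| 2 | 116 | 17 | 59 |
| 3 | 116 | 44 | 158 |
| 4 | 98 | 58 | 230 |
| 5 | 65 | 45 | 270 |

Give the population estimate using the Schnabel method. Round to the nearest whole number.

N ≈ 398

Σ MᵢCᵢ = 0·59 + 59·116 + 158·116 + 230·98 + 270·65 = 0 + 6844 + 18328 + 22540 + 17550 = 65262
Σ Rᵢ = 0 + 17 + 44 + 58 + 45 = 164
N̂ = 65262 / 164 ≈ 397.9 → 398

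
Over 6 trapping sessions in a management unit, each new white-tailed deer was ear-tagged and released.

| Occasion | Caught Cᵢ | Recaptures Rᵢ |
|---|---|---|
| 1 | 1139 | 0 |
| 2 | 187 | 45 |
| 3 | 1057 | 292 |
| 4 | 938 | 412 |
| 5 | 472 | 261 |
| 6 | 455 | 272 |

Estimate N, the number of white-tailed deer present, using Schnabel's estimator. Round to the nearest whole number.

N ≈ 4654

Marked at large before each occasion: Mᵢ = Σⱼ<ᵢ (Cⱼ − Rⱼ) → M1=0, M2=1139, M3=1281, M4=2046, M5=2572, M6=2783
Σ MᵢCᵢ = 0·1139 + 1139·187 + 1281·1057 + 2046·938 + 2572·472 + 2783·455 = 0 + 212993 + 1354017 + 1919148 + 1213984 + 1266265 = 5966407
Σ Rᵢ = 0 + 45 + 292 + 412 + 261 + 272 = 1282
N̂ = 5966407 / 1282 ≈ 4654.0 → 4654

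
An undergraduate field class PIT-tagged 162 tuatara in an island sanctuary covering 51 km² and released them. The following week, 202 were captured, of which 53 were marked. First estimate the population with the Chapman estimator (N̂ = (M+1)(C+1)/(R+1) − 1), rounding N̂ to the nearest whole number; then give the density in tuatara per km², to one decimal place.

N̂ = 163·203/54 − 1 = 33089/54 − 1 ≈ 611.8 → 612
Density = N̂ / area = 612 / 51 = 12.0 per km²

density ≈ 12.0 tuatara per km²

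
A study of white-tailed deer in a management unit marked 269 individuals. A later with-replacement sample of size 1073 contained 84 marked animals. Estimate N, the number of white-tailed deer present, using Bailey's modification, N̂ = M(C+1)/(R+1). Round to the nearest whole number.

N ≈ 3399

N̂ = 269·(1073+1)/(84+1) = 269·1074/85 = 288906/85 ≈ 3398.9 → 3399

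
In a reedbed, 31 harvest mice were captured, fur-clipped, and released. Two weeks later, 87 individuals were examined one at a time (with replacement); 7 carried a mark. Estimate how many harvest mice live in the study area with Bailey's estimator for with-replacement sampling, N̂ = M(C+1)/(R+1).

N = 341

N̂ = 31·(87+1)/(7+1) = 31·88/8 = 2728/8 = 341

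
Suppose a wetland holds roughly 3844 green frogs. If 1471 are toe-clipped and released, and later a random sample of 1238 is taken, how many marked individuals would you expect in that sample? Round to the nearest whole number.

Expected recaptures E[R] = M·C / N.
E[R] = 1471 × 1238 / 3844 = 1821098 / 3844 ≈ 473.8 → 474

expected recaptures ≈ 474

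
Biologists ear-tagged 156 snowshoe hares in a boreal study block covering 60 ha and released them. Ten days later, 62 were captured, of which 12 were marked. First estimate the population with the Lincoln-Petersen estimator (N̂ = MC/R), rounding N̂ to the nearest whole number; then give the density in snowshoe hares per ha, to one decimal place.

N̂ = 156·62/12 = 9672/12 = 806
Density = N̂ / area = 806 / 60 ≈ 13.43 → 13.4 per ha

density ≈ 13.4 snowshoe hares per ha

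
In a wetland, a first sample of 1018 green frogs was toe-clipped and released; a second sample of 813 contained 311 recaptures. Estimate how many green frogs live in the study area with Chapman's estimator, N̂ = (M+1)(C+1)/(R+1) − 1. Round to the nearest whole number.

N ≈ 2658

N̂ = (1018+1)(813+1)/(311+1) − 1 = 1019·814/312 − 1
= 829466/312 − 1 ≈ 2658.5 − 1 ≈ 2657.5 → 2658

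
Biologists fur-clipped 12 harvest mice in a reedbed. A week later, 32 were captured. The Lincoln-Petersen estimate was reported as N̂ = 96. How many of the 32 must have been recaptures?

From N = M·C/R: R = M·C / N = 12·32 / 96 = 384 / 96 = 4.

R = 4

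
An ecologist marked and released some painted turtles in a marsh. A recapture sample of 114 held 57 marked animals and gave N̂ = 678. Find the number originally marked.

M = 339

From N = M·C/R: M = N·R / C = 678·57 / 114 = 38646 / 114 = 339.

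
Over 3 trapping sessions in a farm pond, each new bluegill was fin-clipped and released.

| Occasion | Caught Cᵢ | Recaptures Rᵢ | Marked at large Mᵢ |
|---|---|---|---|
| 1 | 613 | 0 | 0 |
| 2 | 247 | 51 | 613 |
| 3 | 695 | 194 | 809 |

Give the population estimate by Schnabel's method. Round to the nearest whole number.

N ≈ 2913

Σ MᵢCᵢ = 0·613 + 613·247 + 809·695 = 0 + 151411 + 562255 = 713666
Σ Rᵢ = 0 + 51 + 194 = 245
N̂ = 713666 / 245 ≈ 2912.9 → 2913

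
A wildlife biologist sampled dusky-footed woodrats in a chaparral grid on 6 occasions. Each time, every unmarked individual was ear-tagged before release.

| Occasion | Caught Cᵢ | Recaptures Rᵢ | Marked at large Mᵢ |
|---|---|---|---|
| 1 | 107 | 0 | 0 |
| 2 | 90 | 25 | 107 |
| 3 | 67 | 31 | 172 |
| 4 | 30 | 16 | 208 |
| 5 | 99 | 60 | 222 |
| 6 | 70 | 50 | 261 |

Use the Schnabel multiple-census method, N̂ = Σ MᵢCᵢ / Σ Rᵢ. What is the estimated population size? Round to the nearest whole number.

N ≈ 372

Σ MᵢCᵢ = 0·107 + 107·90 + 172·67 + 208·30 + 222·99 + 261·70 = 0 + 9630 + 11524 + 6240 + 21978 + 18270 = 67642
Σ Rᵢ = 0 + 25 + 31 + 16 + 60 + 50 = 182
N̂ = 67642 / 182 ≈ 371.7 → 372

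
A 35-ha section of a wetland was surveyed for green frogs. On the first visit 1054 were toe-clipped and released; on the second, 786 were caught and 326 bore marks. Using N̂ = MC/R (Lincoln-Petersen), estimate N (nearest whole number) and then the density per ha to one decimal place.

density ≈ 72.6 green frogs per ha

N̂ = 1054·786/326 = 828444/326 ≈ 2541.2 → 2541
Density = N̂ / area = 2541 / 35 ≈ 72.60 → 72.6 per ha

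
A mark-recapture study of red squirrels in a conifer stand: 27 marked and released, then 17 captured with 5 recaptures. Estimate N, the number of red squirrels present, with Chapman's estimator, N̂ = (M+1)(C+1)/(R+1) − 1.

N = 83

N̂ = (27+1)(17+1)/(5+1) − 1 = 28·18/6 − 1
= 504/6 − 1 = 84 − 1 = 83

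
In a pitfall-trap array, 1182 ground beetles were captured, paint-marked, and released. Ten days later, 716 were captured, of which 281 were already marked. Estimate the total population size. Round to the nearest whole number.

N ≈ 3012

The marked fraction in the recapture sample should equal the marked fraction in the population: 281/716 = 1182/N.
N = (1182 × 716) / 281 = 846312 / 281 ≈ 3011.8 → 3012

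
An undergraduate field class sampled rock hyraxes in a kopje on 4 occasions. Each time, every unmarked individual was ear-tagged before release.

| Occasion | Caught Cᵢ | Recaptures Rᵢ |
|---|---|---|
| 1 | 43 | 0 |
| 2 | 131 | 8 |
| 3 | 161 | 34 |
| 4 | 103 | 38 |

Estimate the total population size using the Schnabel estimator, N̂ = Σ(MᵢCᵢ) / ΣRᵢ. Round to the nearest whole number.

Marked at large before each occasion: Mᵢ = Σⱼ<ᵢ (Cⱼ − Rⱼ) → M1=0, M2=43, M3=166, M4=293
Σ MᵢCᵢ = 0·43 + 43·131 + 166·161 + 293·103 = 0 + 5633 + 26726 + 30179 = 62538
Σ Rᵢ = 0 + 8 + 34 + 38 = 80
N̂ = 62538 / 80 ≈ 781.7 → 782

N ≈ 782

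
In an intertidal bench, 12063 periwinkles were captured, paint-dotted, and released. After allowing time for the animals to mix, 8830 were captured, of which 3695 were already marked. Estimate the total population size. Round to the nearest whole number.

Lincoln-Petersen assumes M/N = R/C, so N = M·C / R.
N = (12063 × 8830) / 3695 = 106516290 / 3695 ≈ 28827.1 → 28827

N ≈ 28,827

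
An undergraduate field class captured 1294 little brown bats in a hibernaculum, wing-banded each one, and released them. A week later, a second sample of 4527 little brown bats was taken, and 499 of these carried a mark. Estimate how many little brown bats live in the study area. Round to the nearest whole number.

N ≈ 11,739

N = (1294 × 4527) / 499 = 5857938 / 499 ≈ 11739.4 → 11739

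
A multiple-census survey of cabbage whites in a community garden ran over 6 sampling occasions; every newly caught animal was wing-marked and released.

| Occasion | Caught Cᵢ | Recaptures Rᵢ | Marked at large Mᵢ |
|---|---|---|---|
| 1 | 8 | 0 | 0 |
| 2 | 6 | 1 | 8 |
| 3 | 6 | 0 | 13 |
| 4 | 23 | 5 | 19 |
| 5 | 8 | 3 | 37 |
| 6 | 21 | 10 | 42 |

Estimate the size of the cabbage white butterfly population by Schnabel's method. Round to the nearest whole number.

Σ MᵢCᵢ = 0·8 + 8·6 + 13·6 + 19·23 + 37·8 + 42·21 = 0 + 48 + 78 + 437 + 296 + 882 = 1741
Σ Rᵢ = 0 + 1 + 0 + 5 + 3 + 10 = 19
N̂ = 1741 / 19 ≈ 91.6 → 92

N ≈ 92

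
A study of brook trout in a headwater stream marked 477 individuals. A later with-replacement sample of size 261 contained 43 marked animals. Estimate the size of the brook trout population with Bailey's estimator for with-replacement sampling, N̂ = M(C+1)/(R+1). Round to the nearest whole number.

N ≈ 2840

N̂ = 477·(261+1)/(43+1) = 477·262/44 = 124974/44 ≈ 2840.3 → 2840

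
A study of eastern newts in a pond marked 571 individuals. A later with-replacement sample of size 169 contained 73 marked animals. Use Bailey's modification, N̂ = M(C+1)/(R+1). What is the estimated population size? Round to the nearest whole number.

N̂ = 571·(169+1)/(73+1) = 571·170/74 = 97070/74 ≈ 1311.8 → 1312

N ≈ 1312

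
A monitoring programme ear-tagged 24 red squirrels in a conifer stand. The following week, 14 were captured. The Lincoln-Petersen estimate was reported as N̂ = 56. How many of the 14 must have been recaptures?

From N = M·C/R: R = M·C / N = 24·14 / 56 = 336 / 56 = 6.

R = 6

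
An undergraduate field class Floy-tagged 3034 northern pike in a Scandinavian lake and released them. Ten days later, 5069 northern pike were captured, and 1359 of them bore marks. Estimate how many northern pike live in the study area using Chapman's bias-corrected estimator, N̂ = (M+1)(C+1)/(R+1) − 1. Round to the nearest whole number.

N ≈ 11,313

N̂ = (3034+1)(5069+1)/(1359+1) − 1 = 3035·5070/1360 − 1
= 15387450/1360 − 1 ≈ 11314.3 − 1 ≈ 11313.3 → 11313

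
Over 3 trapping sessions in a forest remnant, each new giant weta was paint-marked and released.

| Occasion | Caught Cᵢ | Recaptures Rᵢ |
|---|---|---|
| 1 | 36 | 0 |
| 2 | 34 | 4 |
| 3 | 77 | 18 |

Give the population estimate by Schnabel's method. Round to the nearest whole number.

N ≈ 287

Marked at large before each occasion: Mᵢ = Σⱼ<ᵢ (Cⱼ − Rⱼ) → M1=0, M2=36, M3=66
Σ MᵢCᵢ = 0·36 + 36·34 + 66·77 = 0 + 1224 + 5082 = 6306
Σ Rᵢ = 0 + 4 + 18 = 22
N̂ = 6306 / 22 ≈ 286.6 → 287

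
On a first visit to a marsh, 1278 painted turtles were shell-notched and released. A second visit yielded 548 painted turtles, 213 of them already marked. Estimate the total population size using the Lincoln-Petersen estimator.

N = 3288

Lincoln-Petersen assumes M/N = R/C, so N = M·C / R.
N = (1278 × 548) / 213 = 700344 / 213 = 3288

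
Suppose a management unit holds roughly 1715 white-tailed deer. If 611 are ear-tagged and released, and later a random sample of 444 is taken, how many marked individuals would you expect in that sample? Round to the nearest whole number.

expected recaptures ≈ 158

The marked fraction of the population is 611/1715, so in a sample of 444 expect C·(M/N) marked.
E[R] = 611 × 444 / 1715 = 271284 / 1715 ≈ 158.2 → 158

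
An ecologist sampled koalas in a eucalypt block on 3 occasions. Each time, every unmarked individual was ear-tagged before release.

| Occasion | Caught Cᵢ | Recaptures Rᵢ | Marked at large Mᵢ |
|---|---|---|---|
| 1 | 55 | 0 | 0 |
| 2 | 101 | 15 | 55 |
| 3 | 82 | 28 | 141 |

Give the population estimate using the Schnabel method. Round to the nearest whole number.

Σ MᵢCᵢ = 0·55 + 55·101 + 141·82 = 0 + 5555 + 11562 = 17117
Σ Rᵢ = 0 + 15 + 28 = 43
N̂ = 17117 / 43 ≈ 398.1 → 398

N ≈ 398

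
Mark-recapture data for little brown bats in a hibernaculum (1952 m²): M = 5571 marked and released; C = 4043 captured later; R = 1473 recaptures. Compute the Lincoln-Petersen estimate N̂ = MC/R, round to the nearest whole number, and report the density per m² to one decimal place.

density ≈ 7.8 little brown bats per m²

N̂ = 5571·4043/1473 = 22523553/1473 ≈ 15290.9 → 15291
Density = N̂ / area = 15291 / 1952 ≈ 7.83 → 7.8 per m²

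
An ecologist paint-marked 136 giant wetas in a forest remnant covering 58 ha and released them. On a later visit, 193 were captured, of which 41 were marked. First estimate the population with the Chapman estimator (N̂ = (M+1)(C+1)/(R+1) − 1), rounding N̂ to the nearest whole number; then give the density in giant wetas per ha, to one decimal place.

density ≈ 10.9 giant wetas per ha

N̂ = 137·194/42 − 1 = 26578/42 − 1 ≈ 631.8 → 632
Density = N̂ / area = 632 / 58 ≈ 10.90 → 10.9 per ha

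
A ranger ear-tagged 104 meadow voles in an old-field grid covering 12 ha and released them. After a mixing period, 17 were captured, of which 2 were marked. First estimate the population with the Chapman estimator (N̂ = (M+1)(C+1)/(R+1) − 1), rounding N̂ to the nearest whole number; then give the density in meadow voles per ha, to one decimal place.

density ≈ 52.4 meadow voles per ha

N̂ = 105·18/3 − 1 = 1890/3 − 1 = 629
Density = N̂ / area = 629 / 12 ≈ 52.42 → 52.4 per ha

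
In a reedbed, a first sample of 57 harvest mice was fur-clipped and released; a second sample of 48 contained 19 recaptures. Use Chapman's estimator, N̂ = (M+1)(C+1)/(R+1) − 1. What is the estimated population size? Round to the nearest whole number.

N ≈ 141

N̂ = (57+1)(48+1)/(19+1) − 1 = 58·49/20 − 1
= 2842/20 − 1 ≈ 142.1 − 1 ≈ 141.1 → 141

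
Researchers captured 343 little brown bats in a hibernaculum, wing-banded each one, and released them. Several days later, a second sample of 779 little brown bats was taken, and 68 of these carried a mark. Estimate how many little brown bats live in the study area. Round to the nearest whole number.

N ≈ 3929

N = (343 × 779) / 68 = 267197 / 68 ≈ 3929.4 → 3929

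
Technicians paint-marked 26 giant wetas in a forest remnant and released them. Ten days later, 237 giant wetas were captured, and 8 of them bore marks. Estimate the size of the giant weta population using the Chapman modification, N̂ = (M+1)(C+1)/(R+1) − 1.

N = 713

N̂ = (26+1)(237+1)/(8+1) − 1 = 27·238/9 − 1
= 6426/9 − 1 = 714 − 1 = 713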